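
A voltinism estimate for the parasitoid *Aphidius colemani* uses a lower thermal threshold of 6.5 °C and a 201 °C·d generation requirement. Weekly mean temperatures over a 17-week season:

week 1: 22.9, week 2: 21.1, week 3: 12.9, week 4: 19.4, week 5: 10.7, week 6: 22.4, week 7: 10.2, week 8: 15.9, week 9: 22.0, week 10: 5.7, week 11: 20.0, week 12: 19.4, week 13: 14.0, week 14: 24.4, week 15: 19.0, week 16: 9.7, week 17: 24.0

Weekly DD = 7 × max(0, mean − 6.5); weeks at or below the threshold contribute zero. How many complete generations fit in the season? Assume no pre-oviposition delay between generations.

6 generations

Weekly DD (7 × max(0, T̄ − 6.5)): 114.8, 102.2, 44.8, 90.3, 29.4, 111.3, 25.9, 65.8, 108.5, 0.0, 94.5, 90.3, 52.5, 125.3, 87.5, 22.4, 122.5.
Season total = 1288.0 DD.
Complete generations = ⌊1288.0 / 201⌋ = 6.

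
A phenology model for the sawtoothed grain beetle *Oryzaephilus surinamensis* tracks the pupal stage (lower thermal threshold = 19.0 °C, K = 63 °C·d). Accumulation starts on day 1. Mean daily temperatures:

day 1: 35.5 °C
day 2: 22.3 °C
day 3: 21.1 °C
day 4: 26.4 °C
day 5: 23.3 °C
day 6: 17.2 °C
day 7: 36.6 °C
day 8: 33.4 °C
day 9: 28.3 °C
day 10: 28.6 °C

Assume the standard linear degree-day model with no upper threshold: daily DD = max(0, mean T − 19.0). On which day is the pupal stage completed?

day 8

Daily DD above 19.0 °C: 16.5, 3.3, 2.1, 7.4, 4.3, 0.0, 17.6, 14.4, 9.3, 9.6.
Cumulative: 16.5, 19.8, 21.9, 29.3, 33.6, 33.6, 51.2, 65.6, 74.9, 84.5.
The total first reaches 63 DD on day 8.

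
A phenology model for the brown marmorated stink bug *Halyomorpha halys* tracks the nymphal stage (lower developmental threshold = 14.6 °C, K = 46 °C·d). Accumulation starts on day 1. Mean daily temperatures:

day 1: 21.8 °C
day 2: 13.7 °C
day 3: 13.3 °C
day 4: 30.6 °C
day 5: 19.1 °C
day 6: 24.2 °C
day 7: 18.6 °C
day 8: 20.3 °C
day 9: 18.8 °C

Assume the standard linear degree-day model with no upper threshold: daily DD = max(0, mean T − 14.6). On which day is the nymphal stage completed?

day 8

Daily DD above 14.6 °C: 7.2, 0.0, 0.0, 16.0, 4.5, 9.6, 4.0, 5.7, 4.2.
Cumulative: 7.2, 7.2, 7.2, 23.2, 27.7, 37.3, 41.3, 47.0, 51.2.
The total first reaches 46 DD on day 8.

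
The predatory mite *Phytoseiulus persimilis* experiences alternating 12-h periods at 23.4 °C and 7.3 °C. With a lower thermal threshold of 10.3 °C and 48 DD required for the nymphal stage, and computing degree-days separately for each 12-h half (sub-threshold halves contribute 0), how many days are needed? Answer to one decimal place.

7.3 days

Day half: max(0, 23.4 − 10.3) × 0.5 = 13.1 × 0.5 = 6.55 DD.
Night half: max(0, 7.3 − 10.3) × 0.5 = 0.0 × 0.5 = 0.00 DD.
Per 24 h: 6.55 DD/day.
Duration = 48 / 6.55 = 7.328 ≈ 7.3 days.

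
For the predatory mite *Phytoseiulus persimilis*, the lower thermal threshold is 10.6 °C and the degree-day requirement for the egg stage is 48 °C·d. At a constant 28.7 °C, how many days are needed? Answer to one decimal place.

Daily accumulation = 28.7 − 10.6 = 18.1 DD/day.
Duration = 48 / 18.1 = 2.652 ≈ 2.7 days.

2.7 days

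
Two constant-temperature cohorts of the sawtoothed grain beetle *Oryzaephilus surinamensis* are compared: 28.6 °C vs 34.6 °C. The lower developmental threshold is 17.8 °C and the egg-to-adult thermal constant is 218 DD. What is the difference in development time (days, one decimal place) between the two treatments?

At 28.6 °C: 218 / (28.6 − 17.8) = 218 / 10.8 = 20.185 d.
At 34.6 °C: 218 / (34.6 − 17.8) = 218 / 16.8 = 12.976 d.
Difference = |20.185 − 12.976| = 7.209 ≈ 7.2 days.

7.2 days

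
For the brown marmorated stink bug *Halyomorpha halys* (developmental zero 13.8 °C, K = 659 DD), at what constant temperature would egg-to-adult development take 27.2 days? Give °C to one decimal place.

Required daily accumulation = 659 / 27.2 = 24.228 DD/day.
T = T_base + 24.228 = 13.8 + 24.228 = 38.028 ≈ 38.0 °C.

38.0 °C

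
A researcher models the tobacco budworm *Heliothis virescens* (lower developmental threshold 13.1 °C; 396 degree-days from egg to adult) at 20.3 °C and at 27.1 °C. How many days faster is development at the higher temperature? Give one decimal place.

At 20.3 °C: 396 / (20.3 − 13.1) = 396 / 7.2 = 55.000 d.
At 27.1 °C: 396 / (27.1 − 13.1) = 396 / 14.0 = 28.286 d.
Difference = |55.000 − 28.286| = 26.714 ≈ 26.7 days.

26.7 days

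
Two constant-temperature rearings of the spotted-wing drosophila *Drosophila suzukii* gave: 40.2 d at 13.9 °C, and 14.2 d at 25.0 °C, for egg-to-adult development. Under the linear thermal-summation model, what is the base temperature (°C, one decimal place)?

Linear rate model ⇒ the product D·(T − T_b) is constant across temperatures.
40.2·(13.9 − T_b) = 14.2·(25.0 − T_b)
T_b = (40.2·13.9 − 14.2·25.0) / (40.2 − 14.2) = 203.78 / 26.0 = 7.838 °C ≈ 7.8 °C.

7.8 °C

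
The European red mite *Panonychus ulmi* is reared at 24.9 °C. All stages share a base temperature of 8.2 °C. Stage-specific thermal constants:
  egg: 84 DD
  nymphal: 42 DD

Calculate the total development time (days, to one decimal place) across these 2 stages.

7.5 days

Daily accumulation at 24.9 °C = 24.9 − 8.2 = 16.7 DD/day.
Total K = 84 + 42 = 126 DD.
Total duration = 126 / 16.7 = 7.545 ≈ 7.5 days.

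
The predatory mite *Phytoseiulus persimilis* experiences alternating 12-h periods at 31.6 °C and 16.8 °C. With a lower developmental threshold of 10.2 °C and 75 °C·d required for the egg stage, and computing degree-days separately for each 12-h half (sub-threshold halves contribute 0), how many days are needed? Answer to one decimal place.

5.4 days

Day half: max(0, 31.6 − 10.2) × 0.5 = 21.4 × 0.5 = 10.70 DD.
Night half: max(0, 16.8 − 10.2) × 0.5 = 6.6 × 0.5 = 3.30 DD.
Per 24 h: 14.00 DD/day.
Duration = 75 / 14.00 = 5.357 ≈ 5.4 days.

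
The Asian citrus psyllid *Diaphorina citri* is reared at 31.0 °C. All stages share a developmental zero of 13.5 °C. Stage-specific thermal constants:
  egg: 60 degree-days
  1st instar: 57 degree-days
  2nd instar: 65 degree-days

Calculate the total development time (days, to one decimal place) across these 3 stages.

Daily accumulation at 31.0 °C = 31.0 − 13.5 = 17.5 DD/day.
Total K = 60 + 57 + 65 = 182 DD.
Total duration = 182 / 17.5 = 10.400 ≈ 10.4 days.

10.4 days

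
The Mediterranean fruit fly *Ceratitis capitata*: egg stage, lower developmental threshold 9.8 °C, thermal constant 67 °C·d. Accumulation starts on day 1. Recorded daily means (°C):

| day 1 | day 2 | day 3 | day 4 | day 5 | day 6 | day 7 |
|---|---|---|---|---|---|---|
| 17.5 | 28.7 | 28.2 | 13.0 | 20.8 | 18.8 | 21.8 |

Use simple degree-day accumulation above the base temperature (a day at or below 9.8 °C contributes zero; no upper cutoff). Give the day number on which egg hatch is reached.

day 6

Daily DD above 9.8 °C: 7.7, 18.9, 18.4, 3.2, 11.0, 9.0, 12.0.
Cumulative: 7.7, 26.6, 45.0, 48.2, 59.2, 68.2, 80.2.
The total first reaches 67 DD on day 6.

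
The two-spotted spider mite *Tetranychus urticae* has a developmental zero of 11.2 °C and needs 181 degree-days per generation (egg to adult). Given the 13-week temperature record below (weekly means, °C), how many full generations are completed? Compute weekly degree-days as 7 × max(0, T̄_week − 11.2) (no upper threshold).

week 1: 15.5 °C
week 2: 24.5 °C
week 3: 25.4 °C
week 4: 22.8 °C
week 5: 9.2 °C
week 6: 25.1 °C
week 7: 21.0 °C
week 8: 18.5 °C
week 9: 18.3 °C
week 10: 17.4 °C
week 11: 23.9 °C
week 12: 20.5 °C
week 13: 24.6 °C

4 generations

Weekly DD (7 × max(0, T̄ − 11.2)): 30.1, 93.1, 99.4, 81.2, 0.0, 97.3, 68.6, 51.1, 49.7, 43.4, 88.9, 65.1, 93.8.
Season total = 861.7 DD.
Complete generations = ⌊861.7 / 181⌋ = 4.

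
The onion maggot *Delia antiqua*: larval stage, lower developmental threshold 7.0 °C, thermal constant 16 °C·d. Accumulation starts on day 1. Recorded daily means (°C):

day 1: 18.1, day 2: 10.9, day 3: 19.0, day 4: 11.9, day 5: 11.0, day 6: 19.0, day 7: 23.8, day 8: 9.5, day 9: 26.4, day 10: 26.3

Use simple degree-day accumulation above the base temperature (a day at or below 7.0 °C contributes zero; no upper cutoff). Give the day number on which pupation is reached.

day 3

Daily DD above 7.0 °C: 11.1, 3.9, 12.0, 4.9, 4.0, 12.0, 16.8, 2.5, 19.4, 19.3.
Cumulative: 11.1, 15.0, 27.0, 31.9, 35.9, 47.9, 64.7, 67.2, 86.6, 105.9.
The total first reaches 16 DD on day 3.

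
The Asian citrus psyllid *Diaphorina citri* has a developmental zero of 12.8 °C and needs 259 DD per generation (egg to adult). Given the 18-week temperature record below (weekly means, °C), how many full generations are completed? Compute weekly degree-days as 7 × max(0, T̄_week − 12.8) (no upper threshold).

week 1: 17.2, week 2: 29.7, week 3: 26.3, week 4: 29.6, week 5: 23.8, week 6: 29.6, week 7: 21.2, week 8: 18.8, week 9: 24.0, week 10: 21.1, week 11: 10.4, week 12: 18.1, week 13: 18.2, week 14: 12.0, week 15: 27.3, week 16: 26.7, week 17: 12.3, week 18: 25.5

4 generations

Weekly DD (7 × max(0, T̄ − 12.8)): 30.8, 118.3, 94.5, 117.6, 77.0, 117.6, 58.8, 42.0, 78.4, 58.1, 0.0, 37.1, 37.8, 0.0, 101.5, 97.3, 0.0, 88.9.
Season total = 1155.7 DD.
Complete generations = ⌊1155.7 / 259⌋ = 4.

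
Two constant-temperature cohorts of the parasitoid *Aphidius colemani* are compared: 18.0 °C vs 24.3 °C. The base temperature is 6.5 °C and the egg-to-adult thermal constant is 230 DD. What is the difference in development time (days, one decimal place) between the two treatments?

7.1 days

At 18.0 °C: 230 / (18.0 − 6.5) = 230 / 11.5 = 20.000 d.
At 24.3 °C: 230 / (24.3 − 6.5) = 230 / 17.8 = 12.921 d.
Difference = |20.000 − 12.921| = 7.079 ≈ 7.1 days.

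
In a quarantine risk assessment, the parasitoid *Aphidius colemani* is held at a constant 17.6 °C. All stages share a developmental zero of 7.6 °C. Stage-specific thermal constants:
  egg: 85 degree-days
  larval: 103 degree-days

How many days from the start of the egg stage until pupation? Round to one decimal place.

Daily accumulation at 17.6 °C = 17.6 − 7.6 = 10.0 DD/day.
Total K = 85 + 103 = 188 DD.
Total duration = 188 / 10.0 = 18.800 ≈ 18.8 days.

18.8 days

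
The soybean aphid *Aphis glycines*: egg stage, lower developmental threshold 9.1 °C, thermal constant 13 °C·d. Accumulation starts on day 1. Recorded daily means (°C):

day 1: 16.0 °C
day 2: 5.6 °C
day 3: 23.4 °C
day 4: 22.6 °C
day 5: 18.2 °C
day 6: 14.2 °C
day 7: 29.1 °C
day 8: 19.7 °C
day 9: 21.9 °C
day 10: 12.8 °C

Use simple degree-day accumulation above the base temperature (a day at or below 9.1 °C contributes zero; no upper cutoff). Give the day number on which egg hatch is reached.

day 3

Daily DD above 9.1 °C: 6.9, 0.0, 14.3, 13.5, 9.1, 5.1, 20.0, 10.6, 12.8, 3.7.
Cumulative: 6.9, 6.9, 21.2, 34.7, 43.8, 48.9, 68.9, 79.5, 92.3, 96.0.
The total first reaches 13 DD on day 3.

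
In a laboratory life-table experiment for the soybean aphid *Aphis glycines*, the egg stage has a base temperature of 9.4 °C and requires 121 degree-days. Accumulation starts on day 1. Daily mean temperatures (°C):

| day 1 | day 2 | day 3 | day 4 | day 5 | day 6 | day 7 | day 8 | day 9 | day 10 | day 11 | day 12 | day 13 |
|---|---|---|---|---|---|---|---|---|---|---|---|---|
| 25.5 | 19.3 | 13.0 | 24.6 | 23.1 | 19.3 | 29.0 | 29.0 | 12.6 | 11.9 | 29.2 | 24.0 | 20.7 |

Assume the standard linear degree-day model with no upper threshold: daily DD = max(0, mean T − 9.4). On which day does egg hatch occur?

Daily DD above 9.4 °C: 16.1, 9.9, 3.6, 15.2, 13.7, 9.9, 19.6, 19.6, 3.2, 2.5, 19.8, 14.6, 11.3.
Cumulative: 16.1, 26.0, 29.6, 44.8, 58.5, 68.4, 88.0, 107.6, 110.8, 113.3, 133.1, 147.7, 159.0.
The total first reaches 121 DD on day 11.

day 11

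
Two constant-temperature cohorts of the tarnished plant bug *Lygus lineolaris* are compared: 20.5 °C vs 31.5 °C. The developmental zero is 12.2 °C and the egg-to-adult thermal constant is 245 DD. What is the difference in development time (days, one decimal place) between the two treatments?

16.8 days

At 20.5 °C: 245 / (20.5 − 12.2) = 245 / 8.3 = 29.518 d.
At 31.5 °C: 245 / (31.5 − 12.2) = 245 / 19.3 = 12.694 d.
Difference = |29.518 − 12.694| = 16.824 ≈ 16.8 days.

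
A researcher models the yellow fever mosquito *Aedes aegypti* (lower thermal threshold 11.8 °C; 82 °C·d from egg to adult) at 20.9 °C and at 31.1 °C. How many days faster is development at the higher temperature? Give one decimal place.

4.8 days

At 20.9 °C: 82 / (20.9 − 11.8) = 82 / 9.1 = 9.011 d.
At 31.1 °C: 82 / (31.1 − 11.8) = 82 / 19.3 = 4.249 d.
Difference = |9.011 − 4.249| = 4.762 ≈ 4.8 days.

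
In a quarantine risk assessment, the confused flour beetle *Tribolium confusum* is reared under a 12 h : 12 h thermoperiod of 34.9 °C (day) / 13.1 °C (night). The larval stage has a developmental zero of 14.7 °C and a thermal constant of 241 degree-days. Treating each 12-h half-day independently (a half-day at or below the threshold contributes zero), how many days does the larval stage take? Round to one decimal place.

Day half: max(0, 34.9 − 14.7) × 0.5 = 20.2 × 0.5 = 10.10 DD.
Night half: max(0, 13.1 − 14.7) × 0.5 = 0.0 × 0.5 = 0.00 DD.
Per 24 h: 10.10 DD/day.
Duration = 241 / 10.10 = 23.861 ≈ 23.9 days.

23.9 days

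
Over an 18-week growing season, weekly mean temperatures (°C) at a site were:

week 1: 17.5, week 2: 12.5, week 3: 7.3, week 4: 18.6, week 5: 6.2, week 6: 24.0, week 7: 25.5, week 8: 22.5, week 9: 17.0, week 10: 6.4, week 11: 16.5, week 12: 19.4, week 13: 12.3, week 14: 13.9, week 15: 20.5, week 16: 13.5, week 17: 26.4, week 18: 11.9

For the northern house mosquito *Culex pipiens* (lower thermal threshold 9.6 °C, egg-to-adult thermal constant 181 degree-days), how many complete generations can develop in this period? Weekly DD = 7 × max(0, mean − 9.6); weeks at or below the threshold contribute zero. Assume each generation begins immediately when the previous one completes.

4 generations

Weekly DD (7 × max(0, T̄ − 9.6)): 55.3, 20.3, 0.0, 63.0, 0.0, 100.8, 111.3, 90.3, 51.8, 0.0, 48.3, 68.6, 18.9, 30.1, 76.3, 27.3, 117.6, 16.1.
Season total = 896.0 DD.
Complete generations = ⌊896.0 / 181⌋ = 4.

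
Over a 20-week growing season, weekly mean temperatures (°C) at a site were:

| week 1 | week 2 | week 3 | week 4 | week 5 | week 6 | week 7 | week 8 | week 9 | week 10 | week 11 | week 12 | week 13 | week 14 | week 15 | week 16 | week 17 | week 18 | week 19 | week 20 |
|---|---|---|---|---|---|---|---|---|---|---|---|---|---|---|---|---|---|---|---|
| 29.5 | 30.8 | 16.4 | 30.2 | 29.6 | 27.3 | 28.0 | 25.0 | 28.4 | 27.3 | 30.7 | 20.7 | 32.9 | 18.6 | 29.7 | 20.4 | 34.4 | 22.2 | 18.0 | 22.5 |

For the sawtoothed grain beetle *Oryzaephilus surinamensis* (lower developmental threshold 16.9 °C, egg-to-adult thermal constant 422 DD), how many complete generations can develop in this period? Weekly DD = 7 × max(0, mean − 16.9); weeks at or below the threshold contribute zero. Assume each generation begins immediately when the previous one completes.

3 generations

Weekly DD (7 × max(0, T̄ − 16.9)): 88.2, 97.3, 0.0, 93.1, 88.9, 72.8, 77.7, 56.7, 80.5, 72.8, 96.6, 26.6, 112.0, 11.9, 89.6, 24.5, 122.5, 37.1, 7.7, 39.2.
Season total = 1295.7 DD.
Complete generations = ⌊1295.7 / 422⌋ = 3.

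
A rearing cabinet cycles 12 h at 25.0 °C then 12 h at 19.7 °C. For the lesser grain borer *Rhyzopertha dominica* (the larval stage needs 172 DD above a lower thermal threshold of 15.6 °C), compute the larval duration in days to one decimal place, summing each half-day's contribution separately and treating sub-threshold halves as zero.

25.5 days

Day half: max(0, 25.0 − 15.6) × 0.5 = 9.4 × 0.5 = 4.70 DD.
Night half: max(0, 19.7 − 15.6) × 0.5 = 4.1 × 0.5 = 2.05 DD.
Per 24 h: 6.75 DD/day.
Duration = 172 / 6.75 = 25.481 ≈ 25.5 days.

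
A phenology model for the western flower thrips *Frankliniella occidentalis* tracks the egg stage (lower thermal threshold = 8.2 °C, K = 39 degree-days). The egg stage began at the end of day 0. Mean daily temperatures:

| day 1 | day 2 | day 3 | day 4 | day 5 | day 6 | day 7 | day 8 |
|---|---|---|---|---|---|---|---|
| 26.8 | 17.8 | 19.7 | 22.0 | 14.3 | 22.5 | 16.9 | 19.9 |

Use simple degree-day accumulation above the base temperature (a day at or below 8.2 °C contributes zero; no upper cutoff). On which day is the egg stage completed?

Daily DD above 8.2 °C: 18.6, 9.6, 11.5, 13.8, 6.1, 14.3, 8.7, 11.7.
Cumulative: 18.6, 28.2, 39.7, 53.5, 59.6, 73.9, 82.6, 94.3.
The total first reaches 39 DD on day 3.

day 3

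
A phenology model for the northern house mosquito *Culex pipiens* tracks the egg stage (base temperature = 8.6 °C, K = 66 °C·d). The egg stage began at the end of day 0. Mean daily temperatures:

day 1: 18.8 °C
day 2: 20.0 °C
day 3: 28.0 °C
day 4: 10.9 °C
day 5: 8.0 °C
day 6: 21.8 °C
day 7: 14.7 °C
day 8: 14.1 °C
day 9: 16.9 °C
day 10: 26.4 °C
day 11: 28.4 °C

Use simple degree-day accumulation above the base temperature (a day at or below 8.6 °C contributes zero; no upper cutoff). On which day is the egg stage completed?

day 8

Daily DD above 8.6 °C: 10.2, 11.4, 19.4, 2.3, 0.0, 13.2, 6.1, 5.5, 8.3, 17.8, 19.8.
Cumulative: 10.2, 21.6, 41.0, 43.3, 43.3, 56.5, 62.6, 68.1, 76.4, 94.2, 114.0.
The total first reaches 66 DD on day 8.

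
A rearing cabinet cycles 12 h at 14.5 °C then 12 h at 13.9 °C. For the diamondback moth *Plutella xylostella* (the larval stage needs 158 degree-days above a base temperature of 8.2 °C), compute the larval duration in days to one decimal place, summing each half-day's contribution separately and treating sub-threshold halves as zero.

26.3 days

Day half: max(0, 14.5 − 8.2) × 0.5 = 6.3 × 0.5 = 3.15 DD.
Night half: max(0, 13.9 − 8.2) × 0.5 = 5.7 × 0.5 = 2.85 DD.
Per 24 h: 6.00 DD/day.
Duration = 158 / 6.00 = 26.333 ≈ 26.3 days.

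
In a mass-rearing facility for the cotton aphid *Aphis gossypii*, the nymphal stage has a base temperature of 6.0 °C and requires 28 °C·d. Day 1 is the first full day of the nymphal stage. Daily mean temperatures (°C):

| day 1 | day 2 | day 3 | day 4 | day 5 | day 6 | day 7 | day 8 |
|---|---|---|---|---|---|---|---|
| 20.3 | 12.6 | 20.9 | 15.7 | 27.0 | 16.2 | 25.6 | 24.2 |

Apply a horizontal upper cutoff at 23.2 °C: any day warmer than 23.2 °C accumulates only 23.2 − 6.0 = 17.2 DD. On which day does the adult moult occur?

Daily DD above 6.0 °C (capped at 17.2): 14.3, 6.6, 14.9, 9.7, 17.2, 10.2, 17.2, 17.2.
Cumulative: 14.3, 20.9, 35.8, 45.5, 62.7, 72.9, 90.1, 107.3.
The total first reaches 28 DD on day 3.

day 3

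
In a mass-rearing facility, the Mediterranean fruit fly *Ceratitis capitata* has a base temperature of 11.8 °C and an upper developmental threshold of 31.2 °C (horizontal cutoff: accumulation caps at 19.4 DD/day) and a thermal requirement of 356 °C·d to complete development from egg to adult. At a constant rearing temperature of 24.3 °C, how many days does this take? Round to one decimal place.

Daily accumulation = 24.3 − 11.8 = 12.5 DD/day.
Duration = 356 / 12.5 = 28.480 ≈ 28.5 days.

28.5 days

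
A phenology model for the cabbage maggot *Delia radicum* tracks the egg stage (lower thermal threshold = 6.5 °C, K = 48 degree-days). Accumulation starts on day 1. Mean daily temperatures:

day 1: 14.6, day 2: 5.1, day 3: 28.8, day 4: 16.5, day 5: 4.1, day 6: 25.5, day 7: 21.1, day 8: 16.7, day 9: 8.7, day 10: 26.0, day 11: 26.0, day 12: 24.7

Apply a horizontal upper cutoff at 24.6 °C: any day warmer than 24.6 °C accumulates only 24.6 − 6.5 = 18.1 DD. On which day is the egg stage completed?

day 6

Daily DD above 6.5 °C (capped at 18.1): 8.1, 0.0, 18.1, 10.0, 0.0, 18.1, 14.6, 10.2, 2.2, 18.1, 18.1, 18.1.
Cumulative: 8.1, 8.1, 26.2, 36.2, 36.2, 54.3, 68.9, 79.1, 81.3, 99.4, 117.5, 135.6.
The total first reaches 48 DD on day 6.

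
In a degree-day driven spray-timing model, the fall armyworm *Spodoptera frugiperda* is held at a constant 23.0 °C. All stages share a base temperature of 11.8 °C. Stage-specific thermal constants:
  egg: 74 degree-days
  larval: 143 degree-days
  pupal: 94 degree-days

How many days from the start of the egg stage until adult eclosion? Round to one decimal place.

Daily accumulation at 23.0 °C = 23.0 − 11.8 = 11.2 DD/day.
Total K = 74 + 143 + 94 = 311 DD.
Total duration = 311 / 11.2 = 27.768 ≈ 27.8 days.

27.8 days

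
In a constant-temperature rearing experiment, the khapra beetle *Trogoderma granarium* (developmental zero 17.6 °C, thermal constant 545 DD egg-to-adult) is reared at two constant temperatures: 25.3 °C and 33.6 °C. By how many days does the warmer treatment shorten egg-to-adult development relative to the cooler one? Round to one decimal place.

At 25.3 °C: 545 / (25.3 − 17.6) = 545 / 7.7 = 70.779 d.
At 33.6 °C: 545 / (33.6 − 17.6) = 545 / 16.0 = 34.062 d.
Difference = |70.779 − 34.062| = 36.717 ≈ 36.7 days.

36.7 days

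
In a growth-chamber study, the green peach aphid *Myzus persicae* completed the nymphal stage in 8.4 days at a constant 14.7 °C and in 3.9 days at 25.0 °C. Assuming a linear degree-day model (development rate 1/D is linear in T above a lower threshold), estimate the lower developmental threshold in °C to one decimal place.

Linear rate model ⇒ the product D·(T − T_b) is constant across temperatures.
8.4·(14.7 − T_b) = 3.9·(25.0 − T_b)
T_b = (8.4·14.7 − 3.9·25.0) / (8.4 − 3.9) = 25.98 / 4.5 = 5.773 °C ≈ 5.8 °C.

5.8 °C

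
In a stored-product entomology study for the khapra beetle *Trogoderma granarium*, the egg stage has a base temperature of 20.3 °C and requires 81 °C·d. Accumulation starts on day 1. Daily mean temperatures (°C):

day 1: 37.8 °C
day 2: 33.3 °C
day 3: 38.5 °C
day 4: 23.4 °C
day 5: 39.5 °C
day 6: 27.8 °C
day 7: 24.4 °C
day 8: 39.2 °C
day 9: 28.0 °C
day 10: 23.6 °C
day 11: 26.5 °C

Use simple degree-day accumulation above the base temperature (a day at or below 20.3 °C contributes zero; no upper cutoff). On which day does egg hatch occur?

day 7

Daily DD above 20.3 °C: 17.5, 13.0, 18.2, 3.1, 19.2, 7.5, 4.1, 18.9, 7.7, 3.3, 6.2.
Cumulative: 17.5, 30.5, 48.7, 51.8, 71.0, 78.5, 82.6, 101.5, 109.2, 112.5, 118.7.
The total first reaches 81 DD on day 7.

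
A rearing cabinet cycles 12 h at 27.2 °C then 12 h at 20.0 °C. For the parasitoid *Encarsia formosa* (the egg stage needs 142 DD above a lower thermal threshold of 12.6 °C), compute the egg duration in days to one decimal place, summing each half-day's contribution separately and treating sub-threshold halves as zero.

Day half: max(0, 27.2 − 12.6) × 0.5 = 14.6 × 0.5 = 7.30 DD.
Night half: max(0, 20.0 − 12.6) × 0.5 = 7.4 × 0.5 = 3.70 DD.
Per 24 h: 11.00 DD/day.
Duration = 142 / 11.00 = 12.909 ≈ 12.9 days.

12.9 days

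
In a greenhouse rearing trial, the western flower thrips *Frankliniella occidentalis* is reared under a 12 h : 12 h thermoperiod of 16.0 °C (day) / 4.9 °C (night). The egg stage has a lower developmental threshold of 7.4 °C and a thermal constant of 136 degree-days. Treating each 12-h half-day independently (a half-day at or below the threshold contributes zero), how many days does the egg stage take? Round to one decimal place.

31.6 days

Day half: max(0, 16.0 − 7.4) × 0.5 = 8.6 × 0.5 = 4.30 DD.
Night half: max(0, 4.9 − 7.4) × 0.5 = 0.0 × 0.5 = 0.00 DD.
Per 24 h: 4.30 DD/day.
Duration = 136 / 4.30 = 31.628 ≈ 31.6 days.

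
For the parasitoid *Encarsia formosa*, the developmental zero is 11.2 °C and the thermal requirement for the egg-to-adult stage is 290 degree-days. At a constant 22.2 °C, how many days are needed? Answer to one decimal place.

26.4 days

Daily accumulation = 22.2 − 11.2 = 11.0 DD/day.
Duration = 290 / 11.0 = 26.364 ≈ 26.4 days.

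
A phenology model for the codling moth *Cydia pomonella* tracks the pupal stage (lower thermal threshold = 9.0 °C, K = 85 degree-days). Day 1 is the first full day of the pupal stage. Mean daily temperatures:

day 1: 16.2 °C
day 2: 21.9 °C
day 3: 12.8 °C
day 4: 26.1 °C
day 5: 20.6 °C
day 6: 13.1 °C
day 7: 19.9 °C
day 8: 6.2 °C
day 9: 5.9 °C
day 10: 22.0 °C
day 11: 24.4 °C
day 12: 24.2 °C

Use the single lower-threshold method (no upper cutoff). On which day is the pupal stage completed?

Daily DD above 9.0 °C: 7.2, 12.9, 3.8, 17.1, 11.6, 4.1, 10.9, 0.0, 0.0, 13.0, 15.4, 15.2.
Cumulative: 7.2, 20.1, 23.9, 41.0, 52.6, 56.7, 67.6, 67.6, 67.6, 80.6, 96.0, 111.2.
The total first reaches 85 DD on day 11.

day 11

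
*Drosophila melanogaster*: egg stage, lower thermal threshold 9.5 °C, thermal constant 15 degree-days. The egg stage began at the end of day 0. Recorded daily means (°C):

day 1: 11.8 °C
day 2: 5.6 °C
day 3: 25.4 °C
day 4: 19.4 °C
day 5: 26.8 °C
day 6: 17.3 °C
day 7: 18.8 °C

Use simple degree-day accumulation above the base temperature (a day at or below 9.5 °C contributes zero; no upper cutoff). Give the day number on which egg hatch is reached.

Daily DD above 9.5 °C: 2.3, 0.0, 15.9, 9.9, 17.3, 7.8, 9.3.
Cumulative: 2.3, 2.3, 18.2, 28.1, 45.4, 53.2, 62.5.
The total first reaches 15 DD on day 3.

day 3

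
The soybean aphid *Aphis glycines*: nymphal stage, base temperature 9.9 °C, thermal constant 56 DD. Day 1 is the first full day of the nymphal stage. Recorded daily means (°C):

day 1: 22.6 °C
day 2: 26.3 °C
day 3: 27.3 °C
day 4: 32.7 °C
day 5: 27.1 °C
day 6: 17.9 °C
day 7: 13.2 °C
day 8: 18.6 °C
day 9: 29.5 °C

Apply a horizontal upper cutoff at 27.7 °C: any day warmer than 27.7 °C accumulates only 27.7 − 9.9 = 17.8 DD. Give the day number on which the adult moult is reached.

day 4

Daily DD above 9.9 °C (capped at 17.8): 12.7, 16.4, 17.4, 17.8, 17.2, 8.0, 3.3, 8.7, 17.8.
Cumulative: 12.7, 29.1, 46.5, 64.3, 81.5, 89.5, 92.8, 101.5, 119.3.
The total first reaches 56 DD on day 4.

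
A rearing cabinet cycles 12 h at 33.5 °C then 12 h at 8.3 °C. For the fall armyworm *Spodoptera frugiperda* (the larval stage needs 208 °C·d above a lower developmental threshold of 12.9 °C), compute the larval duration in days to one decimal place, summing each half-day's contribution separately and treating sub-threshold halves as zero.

Day half: max(0, 33.5 − 12.9) × 0.5 = 20.6 × 0.5 = 10.30 DD.
Night half: max(0, 8.3 − 12.9) × 0.5 = 0.0 × 0.5 = 0.00 DD.
Per 24 h: 10.30 DD/day.
Duration = 208 / 10.30 = 20.194 ≈ 20.2 days.

20.2 days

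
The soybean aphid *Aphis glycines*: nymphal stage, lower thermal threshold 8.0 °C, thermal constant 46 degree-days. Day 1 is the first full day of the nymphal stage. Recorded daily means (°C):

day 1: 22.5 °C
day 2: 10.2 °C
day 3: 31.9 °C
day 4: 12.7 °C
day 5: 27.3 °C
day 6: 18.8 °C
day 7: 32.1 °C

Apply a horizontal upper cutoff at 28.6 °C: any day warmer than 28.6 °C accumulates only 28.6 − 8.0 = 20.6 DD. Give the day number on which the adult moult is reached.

Daily DD above 8.0 °C (capped at 20.6): 14.5, 2.2, 20.6, 4.7, 19.3, 10.8, 20.6.
Cumulative: 14.5, 16.7, 37.3, 42.0, 61.3, 72.1, 92.7.
The total first reaches 46 DD on day 5.

day 5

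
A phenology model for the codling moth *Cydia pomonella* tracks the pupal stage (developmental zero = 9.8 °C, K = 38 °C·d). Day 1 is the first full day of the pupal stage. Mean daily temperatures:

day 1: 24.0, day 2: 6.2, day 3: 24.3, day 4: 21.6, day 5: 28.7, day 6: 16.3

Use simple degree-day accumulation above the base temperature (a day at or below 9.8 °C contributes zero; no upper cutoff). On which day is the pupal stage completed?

day 4

Daily DD above 9.8 °C: 14.2, 0.0, 14.5, 11.8, 18.9, 6.5.
Cumulative: 14.2, 14.2, 28.7, 40.5, 59.4, 65.9.
The total first reaches 38 DD on day 4.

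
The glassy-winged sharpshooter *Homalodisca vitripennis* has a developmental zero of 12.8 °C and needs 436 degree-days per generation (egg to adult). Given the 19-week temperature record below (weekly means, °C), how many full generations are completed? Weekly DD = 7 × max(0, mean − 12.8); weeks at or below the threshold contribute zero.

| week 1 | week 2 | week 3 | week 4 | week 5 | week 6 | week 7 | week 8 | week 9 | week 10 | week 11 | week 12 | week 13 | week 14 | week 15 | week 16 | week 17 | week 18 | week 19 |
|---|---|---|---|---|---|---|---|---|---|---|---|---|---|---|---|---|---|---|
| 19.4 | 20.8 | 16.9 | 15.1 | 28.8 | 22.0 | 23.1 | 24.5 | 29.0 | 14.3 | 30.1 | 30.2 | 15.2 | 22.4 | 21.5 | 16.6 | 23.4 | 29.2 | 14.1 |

2 generations

Weekly DD (7 × max(0, T̄ − 12.8)): 46.2, 56.0, 28.7, 16.1, 112.0, 64.4, 72.1, 81.9, 113.4, 10.5, 121.1, 121.8, 16.8, 67.2, 60.9, 26.6, 74.2, 114.8, 9.1.
Season total = 1213.8 DD.
Complete generations = ⌊1213.8 / 436⌋ = 2.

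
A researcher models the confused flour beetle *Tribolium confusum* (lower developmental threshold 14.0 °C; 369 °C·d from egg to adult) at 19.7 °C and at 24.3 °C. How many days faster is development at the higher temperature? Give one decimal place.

At 19.7 °C: 369 / (19.7 − 14.0) = 369 / 5.7 = 64.737 d.
At 24.3 °C: 369 / (24.3 − 14.0) = 369 / 10.3 = 35.825 d.
Difference = |64.737 − 35.825| = 28.912 ≈ 28.9 days.

28.9 days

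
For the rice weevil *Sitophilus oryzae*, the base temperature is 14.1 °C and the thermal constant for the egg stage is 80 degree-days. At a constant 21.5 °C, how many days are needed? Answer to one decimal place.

Daily accumulation = 21.5 − 14.1 = 7.4 DD/day.
Duration = 80 / 7.4 = 10.811 ≈ 10.8 days.

10.8 days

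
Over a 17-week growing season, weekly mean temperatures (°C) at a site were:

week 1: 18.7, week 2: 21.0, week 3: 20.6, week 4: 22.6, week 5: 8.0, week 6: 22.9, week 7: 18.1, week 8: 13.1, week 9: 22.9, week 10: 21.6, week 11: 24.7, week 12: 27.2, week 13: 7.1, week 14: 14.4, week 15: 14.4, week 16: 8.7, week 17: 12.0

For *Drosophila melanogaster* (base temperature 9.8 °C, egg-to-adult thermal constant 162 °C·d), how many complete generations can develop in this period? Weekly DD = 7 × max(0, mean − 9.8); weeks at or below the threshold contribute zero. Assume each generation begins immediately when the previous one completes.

5 generations

Weekly DD (7 × max(0, T̄ − 9.8)): 62.3, 78.4, 75.6, 89.6, 0.0, 91.7, 58.1, 23.1, 91.7, 82.6, 104.3, 121.8, 0.0, 32.2, 32.2, 0.0, 15.4.
Season total = 959.0 DD.
Complete generations = ⌊959.0 / 162⌋ = 5.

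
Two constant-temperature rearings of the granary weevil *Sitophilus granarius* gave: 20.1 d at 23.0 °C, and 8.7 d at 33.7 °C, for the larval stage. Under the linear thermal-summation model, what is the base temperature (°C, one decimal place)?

Equal thermal constants: D₁(T₁ − T_b) = D₂(T₂ − T_b).
20.1·(23.0 − T_b) = 8.7·(33.7 − T_b)
T_b = (20.1·23.0 − 8.7·33.7) / (20.1 − 8.7) = 169.11 / 11.4 = 14.834 °C ≈ 14.8 °C.

14.8 °C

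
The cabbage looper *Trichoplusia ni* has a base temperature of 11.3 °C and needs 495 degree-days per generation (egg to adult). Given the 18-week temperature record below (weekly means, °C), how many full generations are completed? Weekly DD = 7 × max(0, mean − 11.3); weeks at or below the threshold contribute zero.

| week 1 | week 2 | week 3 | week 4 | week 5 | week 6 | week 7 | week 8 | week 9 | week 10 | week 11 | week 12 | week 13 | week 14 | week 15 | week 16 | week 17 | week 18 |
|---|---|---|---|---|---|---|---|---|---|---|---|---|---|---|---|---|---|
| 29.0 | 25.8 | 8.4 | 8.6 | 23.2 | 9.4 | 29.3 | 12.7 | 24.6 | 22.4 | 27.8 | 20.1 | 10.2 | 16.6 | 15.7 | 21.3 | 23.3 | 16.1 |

2 generations

Weekly DD (7 × max(0, T̄ − 11.3)): 123.9, 101.5, 0.0, 0.0, 83.3, 0.0, 126.0, 9.8, 93.1, 77.7, 115.5, 61.6, 0.0, 37.1, 30.8, 70.0, 84.0, 33.6.
Season total = 1047.9 DD.
Complete generations = ⌊1047.9 / 495⌋ = 2.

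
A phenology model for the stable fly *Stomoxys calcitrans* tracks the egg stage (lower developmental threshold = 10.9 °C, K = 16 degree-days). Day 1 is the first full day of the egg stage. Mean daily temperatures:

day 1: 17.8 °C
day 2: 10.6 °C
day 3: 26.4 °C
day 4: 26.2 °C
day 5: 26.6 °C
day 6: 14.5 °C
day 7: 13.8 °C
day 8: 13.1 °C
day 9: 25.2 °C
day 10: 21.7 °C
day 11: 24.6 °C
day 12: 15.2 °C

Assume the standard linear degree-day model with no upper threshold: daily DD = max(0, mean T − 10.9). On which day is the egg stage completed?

Daily DD above 10.9 °C: 6.9, 0.0, 15.5, 15.3, 15.7, 3.6, 2.9, 2.2, 14.3, 10.8, 13.7, 4.3.
Cumulative: 6.9, 6.9, 22.4, 37.7, 53.4, 57.0, 59.9, 62.1, 76.4, 87.2, 100.9, 105.2.
The total first reaches 16 DD on day 3.

day 3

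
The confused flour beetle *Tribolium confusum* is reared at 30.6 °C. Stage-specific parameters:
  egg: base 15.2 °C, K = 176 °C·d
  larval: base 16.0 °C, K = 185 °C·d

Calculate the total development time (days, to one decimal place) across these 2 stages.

egg: 176 / (30.6 − 15.2) = 176 / 15.4 = 11.429 d.
larval: 185 / (30.6 − 16.0) = 185 / 14.6 = 12.671 d.
Sum = 24.100 ≈ 24.1 days.

24.1 days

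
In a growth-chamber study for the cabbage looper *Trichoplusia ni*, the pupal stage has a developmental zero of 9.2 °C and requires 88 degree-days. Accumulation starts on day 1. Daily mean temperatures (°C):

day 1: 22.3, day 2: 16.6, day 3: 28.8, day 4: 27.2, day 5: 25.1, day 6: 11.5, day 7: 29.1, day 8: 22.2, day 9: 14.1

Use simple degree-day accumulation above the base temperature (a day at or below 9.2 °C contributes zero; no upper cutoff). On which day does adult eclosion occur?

Daily DD above 9.2 °C: 13.1, 7.4, 19.6, 18.0, 15.9, 2.3, 19.9, 13.0, 4.9.
Cumulative: 13.1, 20.5, 40.1, 58.1, 74.0, 76.3, 96.2, 109.2, 114.1.
The total first reaches 88 DD on day 7.

day 7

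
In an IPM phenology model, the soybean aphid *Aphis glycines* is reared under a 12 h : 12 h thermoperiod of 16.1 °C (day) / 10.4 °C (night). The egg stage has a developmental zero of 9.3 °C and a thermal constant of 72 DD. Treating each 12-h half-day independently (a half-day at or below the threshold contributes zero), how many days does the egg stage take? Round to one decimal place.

Day half: max(0, 16.1 − 9.3) × 0.5 = 6.8 × 0.5 = 3.40 DD.
Night half: max(0, 10.4 − 9.3) × 0.5 = 1.1 × 0.5 = 0.55 DD.
Per 24 h: 3.95 DD/day.
Duration = 72 / 3.95 = 18.228 ≈ 18.2 days.

18.2 days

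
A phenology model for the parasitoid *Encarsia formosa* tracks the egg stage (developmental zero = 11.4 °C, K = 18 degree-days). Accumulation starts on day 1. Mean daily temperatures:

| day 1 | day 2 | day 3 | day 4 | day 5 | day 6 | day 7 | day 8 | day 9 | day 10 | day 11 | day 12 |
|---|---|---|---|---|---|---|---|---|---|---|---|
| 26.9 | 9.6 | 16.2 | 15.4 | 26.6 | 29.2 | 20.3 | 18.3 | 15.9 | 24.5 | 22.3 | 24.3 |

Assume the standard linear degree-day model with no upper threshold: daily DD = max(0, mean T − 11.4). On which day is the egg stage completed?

day 3

Daily DD above 11.4 °C: 15.5, 0.0, 4.8, 4.0, 15.2, 17.8, 8.9, 6.9, 4.5, 13.1, 10.9, 12.9.
Cumulative: 15.5, 15.5, 20.3, 24.3, 39.5, 57.3, 66.2, 73.1, 77.6, 90.7, 101.6, 114.5.
The total first reaches 18 DD on day 3.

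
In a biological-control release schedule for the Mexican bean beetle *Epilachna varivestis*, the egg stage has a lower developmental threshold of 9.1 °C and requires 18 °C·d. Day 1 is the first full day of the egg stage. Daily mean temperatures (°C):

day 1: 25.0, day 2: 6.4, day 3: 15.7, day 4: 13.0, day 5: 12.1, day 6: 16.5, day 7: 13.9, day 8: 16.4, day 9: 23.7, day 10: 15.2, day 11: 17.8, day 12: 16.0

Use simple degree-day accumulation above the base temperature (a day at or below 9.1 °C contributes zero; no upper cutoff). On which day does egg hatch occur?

day 3

Daily DD above 9.1 °C: 15.9, 0.0, 6.6, 3.9, 3.0, 7.4, 4.8, 7.3, 14.6, 6.1, 8.7, 6.9.
Cumulative: 15.9, 15.9, 22.5, 26.4, 29.4, 36.8, 41.6, 48.9, 63.5, 69.6, 78.3, 85.2.
The total first reaches 18 DD on day 3.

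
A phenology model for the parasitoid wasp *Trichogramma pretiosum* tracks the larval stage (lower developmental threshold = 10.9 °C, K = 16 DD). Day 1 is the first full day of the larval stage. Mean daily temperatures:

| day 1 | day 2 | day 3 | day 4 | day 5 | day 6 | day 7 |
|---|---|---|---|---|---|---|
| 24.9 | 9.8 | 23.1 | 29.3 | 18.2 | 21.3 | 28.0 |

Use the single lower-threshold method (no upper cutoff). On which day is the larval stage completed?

Daily DD above 10.9 °C: 14.0, 0.0, 12.2, 18.4, 7.3, 10.4, 17.1.
Cumulative: 14.0, 14.0, 26.2, 44.6, 51.9, 62.3, 79.4.
The total first reaches 16 DD on day 3.

day 3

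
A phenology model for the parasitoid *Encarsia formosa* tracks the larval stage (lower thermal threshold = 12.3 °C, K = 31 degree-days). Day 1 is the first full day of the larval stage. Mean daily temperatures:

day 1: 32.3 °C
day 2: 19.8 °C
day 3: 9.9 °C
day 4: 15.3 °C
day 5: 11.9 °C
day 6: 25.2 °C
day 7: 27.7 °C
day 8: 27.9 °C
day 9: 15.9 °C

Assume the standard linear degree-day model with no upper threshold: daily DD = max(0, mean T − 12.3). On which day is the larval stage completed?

day 6

Daily DD above 12.3 °C: 20.0, 7.5, 0.0, 3.0, 0.0, 12.9, 15.4, 15.6, 3.6.
Cumulative: 20.0, 27.5, 27.5, 30.5, 30.5, 43.4, 58.8, 74.4, 78.0.
The total first reaches 31 DD on day 6.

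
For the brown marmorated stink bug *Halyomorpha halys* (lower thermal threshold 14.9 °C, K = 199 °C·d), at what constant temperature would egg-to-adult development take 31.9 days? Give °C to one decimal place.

21.1 °C

Required daily accumulation = 199 / 31.9 = 6.238 DD/day.
T = T_base + 6.238 = 14.9 + 6.238 = 21.138 ≈ 21.1 °C.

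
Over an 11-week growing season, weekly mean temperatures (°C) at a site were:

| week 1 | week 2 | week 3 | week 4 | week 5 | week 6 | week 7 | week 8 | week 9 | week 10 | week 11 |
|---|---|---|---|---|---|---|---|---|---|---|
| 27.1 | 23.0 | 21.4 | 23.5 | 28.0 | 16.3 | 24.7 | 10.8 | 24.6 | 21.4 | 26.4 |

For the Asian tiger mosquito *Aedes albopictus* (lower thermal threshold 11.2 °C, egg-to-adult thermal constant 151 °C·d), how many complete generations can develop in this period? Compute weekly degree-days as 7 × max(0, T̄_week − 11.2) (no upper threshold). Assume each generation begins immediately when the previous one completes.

5 generations

Weekly DD (7 × max(0, T̄ − 11.2)): 111.3, 82.6, 71.4, 86.1, 117.6, 35.7, 94.5, 0.0, 93.8, 71.4, 106.4.
Season total = 870.8 DD.
Complete generations = ⌊870.8 / 151⌋ = 5.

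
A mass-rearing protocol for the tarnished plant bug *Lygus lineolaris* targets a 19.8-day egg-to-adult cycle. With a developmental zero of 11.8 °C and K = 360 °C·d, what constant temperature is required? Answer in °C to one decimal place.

Required daily accumulation = 360 / 19.8 = 18.182 DD/day.
T = T_base + 18.182 = 11.8 + 18.182 = 29.982 ≈ 30.0 °C.

30.0 °C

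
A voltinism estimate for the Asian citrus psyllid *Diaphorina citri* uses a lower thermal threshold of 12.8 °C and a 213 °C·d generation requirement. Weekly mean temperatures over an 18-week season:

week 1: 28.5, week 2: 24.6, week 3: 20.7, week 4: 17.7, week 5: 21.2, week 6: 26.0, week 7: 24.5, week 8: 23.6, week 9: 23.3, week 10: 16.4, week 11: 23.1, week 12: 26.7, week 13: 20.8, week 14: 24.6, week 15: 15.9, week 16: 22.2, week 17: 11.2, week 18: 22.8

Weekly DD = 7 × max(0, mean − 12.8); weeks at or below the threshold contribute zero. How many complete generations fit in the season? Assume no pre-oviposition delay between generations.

Weekly DD (7 × max(0, T̄ − 12.8)): 109.9, 82.6, 55.3, 34.3, 58.8, 92.4, 81.9, 75.6, 73.5, 25.2, 72.1, 97.3, 56.0, 82.6, 21.7, 65.8, 0.0, 70.0.
Season total = 1155.0 DD.
Complete generations = ⌊1155.0 / 213⌋ = 5.

5 generations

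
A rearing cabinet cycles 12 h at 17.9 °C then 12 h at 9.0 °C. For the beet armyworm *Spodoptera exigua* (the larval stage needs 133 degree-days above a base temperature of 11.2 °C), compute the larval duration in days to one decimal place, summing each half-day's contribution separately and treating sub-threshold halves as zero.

Day half: max(0, 17.9 − 11.2) × 0.5 = 6.7 × 0.5 = 3.35 DD.
Night half: max(0, 9.0 − 11.2) × 0.5 = 0.0 × 0.5 = 0.00 DD.
Per 24 h: 3.35 DD/day.
Duration = 133 / 3.35 = 39.701 ≈ 39.7 days.

39.7 days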